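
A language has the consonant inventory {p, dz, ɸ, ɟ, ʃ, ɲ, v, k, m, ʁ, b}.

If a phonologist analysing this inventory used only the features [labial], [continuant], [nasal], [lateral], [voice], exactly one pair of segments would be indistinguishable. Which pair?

Both /dz/ and /ɟ/ are [-labial], [-continuant], [-nasal], [-lateral], [+voice]. Since the list omits [strident], [delayed release] and [dorsal] — which do distinguish the voiced alveolar affricate from the voiced palatal stop — this pair collapses; all other pairs remain distinct.

dz, ɟ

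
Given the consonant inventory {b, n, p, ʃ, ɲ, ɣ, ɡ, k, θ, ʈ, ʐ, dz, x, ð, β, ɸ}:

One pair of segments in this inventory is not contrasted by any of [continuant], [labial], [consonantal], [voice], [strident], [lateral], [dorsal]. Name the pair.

ɲ, ɡ

On the given features, /ɲ/ and /ɡ/ have an identical profile: [-continuant], [-labial], [+consonantal], [+voice], [-strident], [-lateral], [+dorsal]. No other two segments in the inventory coincide on all 7 features. (They do differ in [sonorant], [nasal] and [back], which are not among the given features.)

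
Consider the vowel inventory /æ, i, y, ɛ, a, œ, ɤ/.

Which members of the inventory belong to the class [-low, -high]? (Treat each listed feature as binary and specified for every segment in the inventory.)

ɛ, œ, ɤ

Eliminate segments failing any feature: /æ, a/ are [+low]; /i, y/ are [+high]. The remaining /ɛ, œ, ɤ/ satisfy [-low], [-high].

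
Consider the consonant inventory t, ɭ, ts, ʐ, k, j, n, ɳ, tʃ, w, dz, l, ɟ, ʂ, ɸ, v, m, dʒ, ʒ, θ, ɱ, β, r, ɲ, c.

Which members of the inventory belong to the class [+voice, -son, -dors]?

Among the inventory, the [+voice] segments are /ɭ, ʐ, j, n, ɳ, w, dz, l, ɟ, v, m, dʒ, ʒ, ɱ, β, r, ɲ/.
Among these, [-sonorant] gives /ʐ, dz, ɟ, v, dʒ, ʒ, β/.
Among these, [-dorsal] leaves /ʐ, dz, v, dʒ, ʒ, β/.

ʐ, dz, v, dʒ, ʒ, β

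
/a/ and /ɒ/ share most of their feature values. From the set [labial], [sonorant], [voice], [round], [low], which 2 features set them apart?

[labial], [round]

/a/ (low unrounded vowel) and /ɒ/ (low back rounded vowel) agree on [+sonorant], [+voice], [+low]. They differ on [labial] (/a/ [−], /ɒ/ [+]), [round] (/a/ [−], /ɒ/ [+]).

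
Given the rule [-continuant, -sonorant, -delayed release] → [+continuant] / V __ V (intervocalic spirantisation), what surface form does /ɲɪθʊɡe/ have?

[ɲɪθʊɣe]

Only /ɡ/ occurs between two vowels (/ʊ/ __ /e/) and matches the structural description. It is a voiced velar stop, so [-continuant, -sonorant, -delayed release] holds; changing it to [+continuant] with all other features held fixed yields /ɣ/ (voiced velar fricative). No other segment meets both the structural description and the environment, so the output is [ɲɪθʊɣe].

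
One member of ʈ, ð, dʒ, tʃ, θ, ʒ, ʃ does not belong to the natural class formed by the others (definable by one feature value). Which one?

[distributed] groups all but one: /ʃ, θ, ð, dʒ, tʃ, ʒ/ share [+distributed] while /ʈ/ (voiceless retroflex stop) alone is [-distributed]. Removing any other segment would not leave a single-feature class that excludes it.

ʈ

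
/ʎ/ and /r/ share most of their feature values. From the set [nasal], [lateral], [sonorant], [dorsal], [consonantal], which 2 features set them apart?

/ʎ/ (palatal lateral approximant) and /r/ (alveolar trill) agree on [−nasal], [+sonorant], [+consonantal]. They differ on [lateral] (/ʎ/ [+], /r/ [−]), [dorsal] (/ʎ/ [+], /r/ [−]).

[lateral], [dorsal]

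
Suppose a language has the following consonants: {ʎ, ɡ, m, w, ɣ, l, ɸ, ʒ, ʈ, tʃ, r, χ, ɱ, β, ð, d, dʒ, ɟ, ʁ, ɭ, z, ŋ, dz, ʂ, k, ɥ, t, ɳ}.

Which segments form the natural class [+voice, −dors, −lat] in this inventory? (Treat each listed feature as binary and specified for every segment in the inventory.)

Checking each segment against [+voice], [−dorsal], [−lateral]: /m/ (bilabial nasal), /ʒ/ (voiced postalveolar fricative), /r/ (alveolar trill), /ɱ/ (labiodental nasal), /β/ (voiced bilabial fricative), /ð/ (voiced dental fricative), among others, satisfy every feature; every other segment in the inventory fails at least one.

m, ʒ, r, ɱ, β, ð, d, dʒ, z, dz, ɳ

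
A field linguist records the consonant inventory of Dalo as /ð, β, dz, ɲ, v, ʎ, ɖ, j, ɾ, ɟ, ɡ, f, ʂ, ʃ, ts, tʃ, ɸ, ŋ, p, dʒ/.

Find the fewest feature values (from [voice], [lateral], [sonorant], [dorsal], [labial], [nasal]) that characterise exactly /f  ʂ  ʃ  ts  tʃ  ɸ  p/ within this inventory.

[-voice]

Every target segment is [-voice] and no other inventory member is, so one feature is enough.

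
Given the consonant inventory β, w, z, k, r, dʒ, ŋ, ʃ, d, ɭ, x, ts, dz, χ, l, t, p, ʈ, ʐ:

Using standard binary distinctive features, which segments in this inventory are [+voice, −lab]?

z, r, dʒ, ŋ, d, ɭ, dz, l, ʐ

Among the inventory, the [+voice] segments are /β, w, z, r, dʒ, ŋ, d, ɭ, dz, l, ʐ/.
Of those, [−labial] leaves /z, r, dʒ, ŋ, d, ɭ, dz, l, ʐ/.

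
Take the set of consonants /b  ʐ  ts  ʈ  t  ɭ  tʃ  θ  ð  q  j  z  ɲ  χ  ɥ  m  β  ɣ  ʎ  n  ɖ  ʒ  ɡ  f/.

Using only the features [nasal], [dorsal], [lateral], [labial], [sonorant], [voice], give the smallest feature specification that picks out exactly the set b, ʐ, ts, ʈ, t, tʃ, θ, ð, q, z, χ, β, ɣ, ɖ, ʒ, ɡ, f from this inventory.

[-sonorant]

The target set is precisely the extension of [-sonorant] in this inventory.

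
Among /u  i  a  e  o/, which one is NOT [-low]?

a

/e, o, i, u/ are all [-low]; /a/ (low unrounded vowel) is [+low].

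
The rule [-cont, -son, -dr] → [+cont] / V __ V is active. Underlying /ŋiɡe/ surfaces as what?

[ŋiɣe]

The only segment in the rule's environment that also matches [-cont, -son, -dr] is /ɡ/. Applying [+continuant] turns the voiced velar stop into /ɣ/ (voiced velar fricative), giving [ŋiɣe].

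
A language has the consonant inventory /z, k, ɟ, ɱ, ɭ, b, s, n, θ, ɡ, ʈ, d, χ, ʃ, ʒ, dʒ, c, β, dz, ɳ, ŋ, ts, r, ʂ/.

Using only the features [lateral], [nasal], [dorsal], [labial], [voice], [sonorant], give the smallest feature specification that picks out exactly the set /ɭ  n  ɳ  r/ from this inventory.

[+sonorant, −labial, −dorsal]

The class [+sonorant], [−labial], [−dorsal] has exactly /ɭ, n, ɳ, r/ as its extension in this inventory. No smaller conjunction from the listed features achieves this: [−labial, −dorsal] alone would also admit /z, s, θ, ʈ, …/; [+sonorant, −dorsal] alone would also admit /ɱ/; [+sonorant, −labial] alone would also admit /ŋ/; and checking the remaining two-feature bundles turns up none with this extension.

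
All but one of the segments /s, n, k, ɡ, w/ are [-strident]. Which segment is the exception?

s

Every segment except /s/ is [-strident]. /s/ (voiceless alveolar fricative) is [+strident], so it is the exception.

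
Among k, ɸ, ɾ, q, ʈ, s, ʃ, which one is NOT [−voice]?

/ɾ/ is the alveolar tap, which is [+voice]; the rest — /s, ʃ, ʈ, k, q, ɸ/ — are [−voice].

ɾ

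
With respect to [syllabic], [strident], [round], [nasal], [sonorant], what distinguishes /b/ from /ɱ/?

/b/ is the voiced bilabial stop and /ɱ/ is the labiodental nasal. Both are [−syllabic], [−strident], [−round]. /b/ is [−sonorant] while /ɱ/ is [+sonorant]; /b/ is [−nasal] while /ɱ/ is [+nasal], so the distinguishing features are [sonorant], [nasal].

[sonorant], [nasal]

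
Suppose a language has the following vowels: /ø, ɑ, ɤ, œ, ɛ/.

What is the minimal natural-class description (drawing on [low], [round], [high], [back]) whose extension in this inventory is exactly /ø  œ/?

/ø, œ/ are exactly the [+round] segments in the inventory, so a single feature suffices.

[+round]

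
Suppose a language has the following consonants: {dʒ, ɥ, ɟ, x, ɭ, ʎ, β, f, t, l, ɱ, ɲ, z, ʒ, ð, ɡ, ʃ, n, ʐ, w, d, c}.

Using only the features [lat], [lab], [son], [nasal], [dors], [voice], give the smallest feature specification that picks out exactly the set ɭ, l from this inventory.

[+lat, -dors]

Every target segment is [+lateral], [-dorsal]; each remaining inventory member fails at least one of these. Each conjunct is needed — [-dorsal] alone would also admit /dʒ, β, f, t, …/; [+lateral] alone would also admit /ʎ/ — and no other single listed feature has exactly this extension, so two is the minimum.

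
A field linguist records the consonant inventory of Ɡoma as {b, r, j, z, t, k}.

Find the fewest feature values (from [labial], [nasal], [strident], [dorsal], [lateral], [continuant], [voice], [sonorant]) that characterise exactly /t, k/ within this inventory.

[−voice]

Every target segment is [−voice] and no other inventory member is, so one feature is enough.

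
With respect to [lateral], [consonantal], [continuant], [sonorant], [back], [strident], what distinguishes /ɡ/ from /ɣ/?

[continuant]

/ɡ/ (voiced velar stop) and /ɣ/ (voiced velar fricative) agree on [−lateral], [+consonantal], [−sonorant], [+back], [−strident]. They differ on [continuant] (/ɡ/ [−], /ɣ/ [+]).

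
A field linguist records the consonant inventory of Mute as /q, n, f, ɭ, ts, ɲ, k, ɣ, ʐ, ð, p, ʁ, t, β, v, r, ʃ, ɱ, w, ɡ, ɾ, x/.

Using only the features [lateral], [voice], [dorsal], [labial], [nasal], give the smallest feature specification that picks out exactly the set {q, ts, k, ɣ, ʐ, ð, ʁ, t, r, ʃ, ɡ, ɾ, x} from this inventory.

[-nasal, -lateral, -labial]

The class [-nasal], [-lateral], [-labial] has exactly /q, ts, k, ɣ, ʐ, ð, ʁ, t, r, ʃ, ɡ, ɾ, x/ as its extension in this inventory. No smaller conjunction from the listed features achieves this: [-lateral, -labial] alone would also admit /n, ɲ/; [-nasal, -labial] alone would also admit /ɭ/; [-nasal, -lateral] alone would also admit /f, p, β, v, …/; and checking the remaining two-feature bundles turns up none with this extension.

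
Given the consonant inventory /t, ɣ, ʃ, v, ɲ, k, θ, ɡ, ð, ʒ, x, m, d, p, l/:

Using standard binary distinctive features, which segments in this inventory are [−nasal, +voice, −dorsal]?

v, ð, ʒ, d, l

Among the inventory, the [−nasal] segments are /t, ɣ, ʃ, v, k, θ, ɡ, ð, ʒ, x, d, p, l/.
Intersecting with [+voice] gives /ɣ, v, ɡ, ð, ʒ, d, l/.
Within that set, [−dorsal] leaves /v, ð, ʒ, d, l/.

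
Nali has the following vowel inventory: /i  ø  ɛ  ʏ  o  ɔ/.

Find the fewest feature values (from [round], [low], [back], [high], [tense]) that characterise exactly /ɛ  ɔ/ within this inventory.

/ɛ, ɔ/ are all [-high], [-tense], and no other segment in the inventory matches both values. Dropping any one of them over-generates: [-tense] alone would also admit /ʏ/; [-high] alone would also admit /ø, o/. No other single listed feature picks out exactly this set either, so fewer than two features will not do.

[-high, -tense]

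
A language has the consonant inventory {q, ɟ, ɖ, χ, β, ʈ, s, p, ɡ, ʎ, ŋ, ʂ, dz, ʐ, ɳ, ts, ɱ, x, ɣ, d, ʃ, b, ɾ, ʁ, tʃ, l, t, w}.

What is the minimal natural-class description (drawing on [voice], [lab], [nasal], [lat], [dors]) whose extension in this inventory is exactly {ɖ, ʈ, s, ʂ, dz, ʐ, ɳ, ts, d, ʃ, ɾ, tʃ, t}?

[−lat, −lab, −dors]

The class [−lateral], [−labial], [−dorsal] has exactly /ɖ, ʈ, s, ʂ, dz, ʐ, ɳ, ts, d, ʃ, ɾ, tʃ, t/ as its extension in this inventory. No smaller conjunction from the listed features achieves this: [−labial, −dorsal] alone would also admit /l/; [−lateral, −dorsal] alone would also admit /β, p, ɱ, b/; [−lateral, −labial] alone would also admit /q, ɟ, χ, ɡ, …/; and checking the remaining two-feature bundles turns up none with this extension.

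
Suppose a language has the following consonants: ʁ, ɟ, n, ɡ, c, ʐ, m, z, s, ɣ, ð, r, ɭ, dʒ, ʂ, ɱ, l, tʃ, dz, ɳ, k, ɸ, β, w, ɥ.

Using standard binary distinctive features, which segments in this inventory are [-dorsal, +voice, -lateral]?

The [-dorsal] segments are /n, ʐ, m, z, s, ð, r, ɭ, dʒ, ʂ, ɱ, l, tʃ, dz, ɳ, ɸ, β/.
Then [+voice] gives /n, ʐ, m, z, ð, r, ɭ, dʒ, ɱ, l, dz, ɳ, β/.
Of those, [-lateral] leaves /n, ʐ, m, z, ð, r, dʒ, ɱ, dz, ɳ, β/.

n, ʐ, m, z, ð, r, dʒ, ɱ, dz, ɳ, β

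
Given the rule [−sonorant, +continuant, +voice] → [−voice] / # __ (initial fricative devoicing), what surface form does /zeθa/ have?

The only segment in the rule's environment that also matches [−sonorant, +continuant, +voice] is /z/. Applying [−voice] turns the voiced alveolar fricative into /s/ (voiceless alveolar fricative), giving [seθa].

[seθa]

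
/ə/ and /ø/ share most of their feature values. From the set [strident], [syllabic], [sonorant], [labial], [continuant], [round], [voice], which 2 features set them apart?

[labial], [round]

The two segments share [-strident], [+syllabic], [+sonorant], [+continuant], [+voice]. The only features from the list on which they differ: /ə/ is [-labial] while /ø/ is [+labial]; /ə/ is [-round] while /ø/ is [+round].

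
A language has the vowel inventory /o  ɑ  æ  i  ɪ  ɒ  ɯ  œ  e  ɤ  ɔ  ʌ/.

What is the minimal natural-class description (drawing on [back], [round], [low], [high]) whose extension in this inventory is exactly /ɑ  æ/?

The class [+low], [−round] has exactly /ɑ, æ/ as its extension in this inventory. No smaller conjunction from the listed features achieves this: [−round] alone would also admit /i, ɪ, ɯ, e, …/; [+low] alone would also admit /ɒ/; and checking the remaining single features turns up none with this extension.

[+low, −round]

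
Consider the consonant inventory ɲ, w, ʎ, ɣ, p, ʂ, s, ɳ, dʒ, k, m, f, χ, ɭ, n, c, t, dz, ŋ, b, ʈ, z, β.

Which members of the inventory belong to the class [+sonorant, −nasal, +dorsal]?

w, ʎ

Eliminate segments failing any feature: /ɲ, ɳ, m, n, ŋ/ are [+nasal]; /ɣ, p, ʂ, s, dʒ, k, f, χ, c, t, dz, b, ʈ, z, β/ are [−sonorant]; /ɭ/ is [−dorsal]. The remaining /w, ʎ/ satisfy [+sonorant], [−nasal], [+dorsal].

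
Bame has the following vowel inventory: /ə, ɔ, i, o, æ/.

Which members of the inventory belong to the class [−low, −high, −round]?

ə

Eliminate segments failing any feature: /ɔ, o/ are [+round]; /i/ is [+high]; /æ/ is [+low]. The remaining /ə/ satisfy [−low], [−high], [−round].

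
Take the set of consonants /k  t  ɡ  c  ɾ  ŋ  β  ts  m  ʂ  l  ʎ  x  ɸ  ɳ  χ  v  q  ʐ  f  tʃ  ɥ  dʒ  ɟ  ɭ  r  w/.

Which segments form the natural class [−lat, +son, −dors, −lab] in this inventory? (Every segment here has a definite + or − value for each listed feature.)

The [−lateral] segments are /k, t, ɡ, c, ɾ, ŋ, β, ts, m, ʂ, x, ɸ, ɳ, χ, v, q, ʐ, f, tʃ, ɥ, dʒ, ɟ, r, w/.
Intersecting with [+sonorant] gives /ɾ, ŋ, m, ɳ, ɥ, r, w/.
Within that set, [−dorsal] gives /ɾ, m, ɳ, r/.
Among these, [−labial] leaves /ɾ, ɳ, r/.

ɾ, ɳ, r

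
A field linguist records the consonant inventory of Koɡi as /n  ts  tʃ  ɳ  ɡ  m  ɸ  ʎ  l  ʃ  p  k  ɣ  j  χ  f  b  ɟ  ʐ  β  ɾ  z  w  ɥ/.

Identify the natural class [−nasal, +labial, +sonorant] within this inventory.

Eliminate segments failing any feature: /n, ɳ, m/ are [+nasal]; /ts, tʃ, ɡ, ʎ, l, ʃ, k, ɣ, j, χ, ɟ, ʐ, ɾ, z/ are [−labial]; /ɸ, p, f, b, β/ are [−sonorant]. The remaining /w, ɥ/ satisfy [−nasal], [+labial], [+sonorant].

w, ɥ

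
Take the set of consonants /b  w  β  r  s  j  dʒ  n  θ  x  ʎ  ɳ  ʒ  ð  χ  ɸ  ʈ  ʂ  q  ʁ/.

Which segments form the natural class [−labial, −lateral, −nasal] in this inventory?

First, the [−labial] segments are /r, s, j, dʒ, n, θ, x, ʎ, ɳ, ʒ, ð, χ, ʈ, ʂ, q, ʁ/.
Then [−lateral] gives /r, s, j, dʒ, n, θ, x, ɳ, ʒ, ð, χ, ʈ, ʂ, q, ʁ/.
Of those, [−nasal] leaves /r, s, j, dʒ, θ, x, ʒ, ð, χ, ʈ, ʂ, q, ʁ/.

r, s, j, dʒ, θ, x, ʒ, ð, χ, ʈ, ʂ, q, ʁ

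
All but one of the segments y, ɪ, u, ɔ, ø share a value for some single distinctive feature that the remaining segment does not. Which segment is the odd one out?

[round] groups all but one: /ø, ɔ, y, u/ share [+round] while /ɪ/ (high front unrounded lax vowel) alone is [−round]. Removing any other segment would not leave a single-feature class that excludes it.

ɪ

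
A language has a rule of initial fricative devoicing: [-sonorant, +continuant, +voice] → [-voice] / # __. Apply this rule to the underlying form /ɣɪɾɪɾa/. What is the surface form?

[xɪɾɪɾa]

/ɣ/ satisfies [-sonorant, +continuant, +voice] and sits in # __. The [-voice] counterpart of the voiced velar fricative is /x/. Other segments in /ɣɪɾɪɾa/ either fail the structural description or are not in the environment, so the surface form is [xɪɾɪɾa].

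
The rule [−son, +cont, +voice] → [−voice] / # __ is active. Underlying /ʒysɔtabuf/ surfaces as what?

/ʒ/ satisfies [−son, +cont, +voice] and sits in # __. The [−voice] counterpart of the voiced postalveolar fricative is /ʃ/. Other segments in /ʒysɔtabuf/ either fail the structural description or are not in the environment, so the surface form is [ʃysɔtabuf].

[ʃysɔtabuf]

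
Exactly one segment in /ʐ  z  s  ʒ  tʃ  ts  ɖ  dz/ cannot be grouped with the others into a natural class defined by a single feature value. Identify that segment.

ɖ

/ʐ, ʒ, dz, ts, s, tʃ, z/ are all [+strident], but /ɖ/ (voiced retroflex stop) is [−strident]. No other single segment can be removed to leave a set sharing one feature value that the removed segment lacks, so /ɖ/ is the odd one out.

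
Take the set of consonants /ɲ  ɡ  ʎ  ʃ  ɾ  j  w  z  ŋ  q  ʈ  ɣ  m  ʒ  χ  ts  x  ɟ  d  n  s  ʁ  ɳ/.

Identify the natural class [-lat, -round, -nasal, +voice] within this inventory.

ɡ, ɾ, j, z, ɣ, ʒ, ɟ, d, ʁ

Eliminate segments failing any feature: /ɲ, ŋ, m, n, ɳ/ are [+nasal]; /ʎ/ is [+lateral]; /ʃ, q, ʈ, χ, ts, x, s/ are [-voice]; /w/ is [+round]. The remaining /ɡ, ɾ, j, z, ɣ, ʒ, ɟ, d, ʁ/ satisfy [-lateral], [-round], [-nasal], [+voice].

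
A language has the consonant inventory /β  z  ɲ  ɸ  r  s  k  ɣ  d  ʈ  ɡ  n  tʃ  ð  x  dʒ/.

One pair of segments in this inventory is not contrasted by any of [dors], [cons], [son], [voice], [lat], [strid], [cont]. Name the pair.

Both /β/ and /ð/ are [−dorsal], [+consonantal], [−sonorant], [+voice], [−lateral], [−strident], [+continuant]. Since the list omits [labial] and [coronal] — which do distinguish the voiced bilabial fricative from the voiced dental fricative — this pair collapses; all other pairs remain distinct.

β, ð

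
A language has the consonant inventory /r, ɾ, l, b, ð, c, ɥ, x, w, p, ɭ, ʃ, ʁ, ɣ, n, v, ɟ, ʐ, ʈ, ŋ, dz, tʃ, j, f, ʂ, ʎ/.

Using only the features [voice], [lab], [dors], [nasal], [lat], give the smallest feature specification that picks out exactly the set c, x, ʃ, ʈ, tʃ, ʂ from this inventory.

The class [-voice], [-labial] has exactly /c, x, ʃ, ʈ, tʃ, ʂ/ as its extension in this inventory. No smaller conjunction from the listed features achieves this: [-labial] alone would also admit /r, ɾ, l, ð, …/; [-voice] alone would also admit /p, f/; and checking the remaining single features turns up none with this extension.

[-voice, -lab]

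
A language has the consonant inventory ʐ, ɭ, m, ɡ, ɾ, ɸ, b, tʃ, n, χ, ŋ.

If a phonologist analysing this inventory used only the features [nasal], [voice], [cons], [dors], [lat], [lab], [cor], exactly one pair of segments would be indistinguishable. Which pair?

ʐ, ɾ

On the given features, /ʐ/ and /ɾ/ have an identical profile: [−nasal], [+voice], [+consonantal], [−dorsal], [−lateral], [−labial], [+coronal]. No other two segments in the inventory coincide on all 7 features. (They do differ in [sonorant], [strident] and [anterior], which are not among the given features.)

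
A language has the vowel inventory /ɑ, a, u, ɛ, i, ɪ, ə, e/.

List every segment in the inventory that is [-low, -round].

ɛ, i, ɪ, ə, e

Checking each segment against [-low], [-round]: /ɛ/ (mid front unrounded lax vowel), /i/ (high front unrounded tense vowel), /ɪ/ (high front unrounded lax vowel), /ə/ (mid central vowel (schwa)), /e/ (mid front unrounded tense vowel) satisfy every feature; every other segment in the inventory fails at least one.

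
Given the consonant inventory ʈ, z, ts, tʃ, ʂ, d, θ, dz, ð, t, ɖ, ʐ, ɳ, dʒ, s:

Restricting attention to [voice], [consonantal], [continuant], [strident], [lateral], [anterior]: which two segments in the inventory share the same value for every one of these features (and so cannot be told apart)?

Both /ɖ/ and /ɳ/ are [+voice], [+consonantal], [−continuant], [−strident], [−lateral], [−anterior]. Since the list omits [sonorant] and [nasal] — which do distinguish the voiced retroflex stop from the retroflex nasal — this pair collapses; all other pairs remain distinct.

ɖ, ɳ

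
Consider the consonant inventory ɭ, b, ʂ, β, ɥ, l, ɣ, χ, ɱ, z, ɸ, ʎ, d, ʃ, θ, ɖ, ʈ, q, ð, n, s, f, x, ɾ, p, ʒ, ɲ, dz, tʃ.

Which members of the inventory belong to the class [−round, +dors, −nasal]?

ɣ, χ, ʎ, q, x

Eliminate segments failing any feature: /ɭ, b, ʂ, β, l, ɱ, z, ɸ, d, ʃ, θ, ɖ, ʈ, ð, n, s, f, ɾ, p, ʒ, dz, tʃ/ are [−dorsal]; /ɥ/ is [+round]; /ɲ/ is [+nasal]. The remaining /ɣ, χ, ʎ, q, x/ satisfy [−round], [+dorsal], [−nasal].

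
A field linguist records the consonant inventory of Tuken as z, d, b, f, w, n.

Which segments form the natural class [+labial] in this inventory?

b, f, w

The [+labial] segments here are /b, f, w/; the remaining /z, d, n/ are [−labial].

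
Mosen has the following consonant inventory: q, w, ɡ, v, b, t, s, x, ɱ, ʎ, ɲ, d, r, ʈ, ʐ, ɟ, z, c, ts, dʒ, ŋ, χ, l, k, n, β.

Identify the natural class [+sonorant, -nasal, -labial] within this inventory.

ʎ, r, l

Checking each segment against [+sonorant], [-nasal], [-labial]: /ʎ/ (palatal lateral approximant), /r/ (alveolar trill), /l/ (alveolar lateral approximant) satisfy every feature; every other segment in the inventory fails at least one.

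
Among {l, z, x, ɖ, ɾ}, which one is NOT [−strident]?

z

/z/ is the voiced alveolar fricative, which is [+strident]; the rest — /ɾ, ɖ, x, l/ — are [−strident].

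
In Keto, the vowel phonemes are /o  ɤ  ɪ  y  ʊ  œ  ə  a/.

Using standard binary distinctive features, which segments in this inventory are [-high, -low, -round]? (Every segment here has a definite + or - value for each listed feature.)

Among the inventory, the [-high] segments are /o, ɤ, œ, ə, a/.
Intersecting with [-low] gives /o, ɤ, œ, ə/.
Among these, [-round] leaves /ɤ, ə/.

ɤ, ə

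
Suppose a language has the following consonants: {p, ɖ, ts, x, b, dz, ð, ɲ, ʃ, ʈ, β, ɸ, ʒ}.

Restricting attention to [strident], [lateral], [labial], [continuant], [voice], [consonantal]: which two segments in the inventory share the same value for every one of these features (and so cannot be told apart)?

ɖ, ɲ

Both /ɖ/ and /ɲ/ are [−strident], [−lateral], [−labial], [−continuant], [+voice], [+consonantal]. Since the list omits [sonorant], [nasal] and [dorsal] — which do distinguish the voiced retroflex stop from the palatal nasal — this pair collapses; all other pairs remain distinct.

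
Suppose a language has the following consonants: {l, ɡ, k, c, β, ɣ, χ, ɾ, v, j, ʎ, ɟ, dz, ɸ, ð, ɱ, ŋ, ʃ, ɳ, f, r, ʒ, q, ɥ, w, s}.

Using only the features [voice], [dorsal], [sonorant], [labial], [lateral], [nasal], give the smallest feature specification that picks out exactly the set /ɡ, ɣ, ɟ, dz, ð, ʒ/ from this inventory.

[−sonorant, +voice, −labial]

The class [−sonorant], [+voice], [−labial] has exactly /ɡ, ɣ, ɟ, dz, ð, ʒ/ as its extension in this inventory. No smaller conjunction from the listed features achieves this: [+voice, −labial] alone would also admit /l, ɾ, j, ʎ, …/; [−sonorant, −labial] alone would also admit /k, c, χ, ʃ, …/; [−sonorant, +voice] alone would also admit /β, v/; and checking the remaining two-feature bundles turns up none with this extension.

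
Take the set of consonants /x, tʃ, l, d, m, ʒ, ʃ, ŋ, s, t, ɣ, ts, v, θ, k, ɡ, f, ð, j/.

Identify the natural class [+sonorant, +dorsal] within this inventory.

Eliminate segments failing any feature: /x, tʃ, d, ʒ, ʃ, s, t, ɣ, ts, v, θ, k, ɡ, f, ð/ are [-sonorant]; /l, m/ are [-dorsal]. The remaining /ŋ, j/ satisfy [+sonorant], [+dorsal].

ŋ, j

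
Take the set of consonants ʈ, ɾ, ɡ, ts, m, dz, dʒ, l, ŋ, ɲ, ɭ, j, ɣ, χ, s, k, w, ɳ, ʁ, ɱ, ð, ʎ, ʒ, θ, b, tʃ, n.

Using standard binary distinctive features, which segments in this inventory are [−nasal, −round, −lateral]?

Eliminate segments failing any feature: /m, ŋ, ɲ, ɳ, ɱ, n/ are [+nasal]; /l, ɭ, ʎ/ are [+lateral]; /w/ is [+round]. The remaining /ʈ, ɾ, ɡ, ts, dz, dʒ, j, ɣ, χ, s, k, ʁ, ð, ʒ, θ, b, tʃ/ satisfy [−nasal], [−round], [−lateral].

ʈ, ɾ, ɡ, ts, dz, dʒ, j, ɣ, χ, s, k, ʁ, ð, ʒ, θ, b, tʃ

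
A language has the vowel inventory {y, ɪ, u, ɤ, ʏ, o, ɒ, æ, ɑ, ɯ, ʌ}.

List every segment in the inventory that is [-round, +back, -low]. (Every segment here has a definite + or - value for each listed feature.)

ɤ, ɯ, ʌ

The [-round] segments are /ɪ, ɤ, æ, ɑ, ɯ, ʌ/.
Among these, [+back] gives /ɤ, ɑ, ɯ, ʌ/.
Then [-low] leaves /ɤ, ɯ, ʌ/.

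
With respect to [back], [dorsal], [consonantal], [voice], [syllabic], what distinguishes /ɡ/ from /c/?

/ɡ/ is the voiced velar stop and /c/ is the voiceless palatal stop. Both are [+dorsal], [+consonantal], [−syllabic]. /ɡ/ is [+voice] while /c/ is [−voice]; /ɡ/ is [+back] while /c/ is [−back], so the distinguishing features are [voice], [back].

[voice], [back]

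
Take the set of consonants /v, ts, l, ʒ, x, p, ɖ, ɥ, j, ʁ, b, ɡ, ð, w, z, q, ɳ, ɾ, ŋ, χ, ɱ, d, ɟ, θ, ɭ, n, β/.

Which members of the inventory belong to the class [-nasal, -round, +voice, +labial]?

v, b, β

Checking each segment against [-nasal], [-round], [+voice], [+labial]: /v/ (voiced labiodental fricative), /b/ (voiced bilabial stop), /β/ (voiced bilabial fricative) satisfy every feature; every other segment in the inventory fails at least one.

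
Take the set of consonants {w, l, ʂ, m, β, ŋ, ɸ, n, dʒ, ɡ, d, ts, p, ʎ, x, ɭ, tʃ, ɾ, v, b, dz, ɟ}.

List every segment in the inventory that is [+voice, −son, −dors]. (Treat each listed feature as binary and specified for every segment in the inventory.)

Eliminate segments failing any feature: /w, l, m, ŋ, n, ʎ, ɭ, ɾ/ are [+sonorant]; /ʂ, ɸ, ts, p, x, tʃ/ are [−voice]; /ɡ, ɟ/ are [+dorsal]. The remaining /β, dʒ, d, v, b, dz/ satisfy [+voice], [−sonorant], [−dorsal].

β, dʒ, d, v, b, dz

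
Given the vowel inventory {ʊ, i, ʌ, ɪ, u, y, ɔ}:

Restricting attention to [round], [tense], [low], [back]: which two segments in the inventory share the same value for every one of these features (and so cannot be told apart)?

/ɔ/ (mid back rounded lax vowel) and /ʊ/ (high back rounded lax vowel) are both [+round], [-tense], [-low], [+back], so none of the listed features separates them. (They do differ in [high], which is not among the given features.) Every other pair in the inventory differs on at least one listed feature.

ɔ, ʊ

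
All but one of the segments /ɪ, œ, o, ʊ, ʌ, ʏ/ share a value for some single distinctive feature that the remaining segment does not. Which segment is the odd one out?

/ʊ, œ, ɪ, ʏ, ʌ/ are all [−tense], but /o/ (mid back rounded tense vowel) is [+tense]. No other single segment can be removed to leave a set sharing one feature value that the removed segment lacks, so /o/ is the odd one out.

o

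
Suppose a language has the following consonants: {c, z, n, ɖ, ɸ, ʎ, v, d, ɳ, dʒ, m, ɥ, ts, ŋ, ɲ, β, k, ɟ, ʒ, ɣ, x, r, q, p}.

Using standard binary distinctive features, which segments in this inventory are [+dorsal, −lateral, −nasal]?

c, ɥ, k, ɟ, ɣ, x, q

Eliminate segments failing any feature: /z, n, ɖ, ɸ, v, d, ɳ, dʒ, m, ts, β, ʒ, r, p/ are [−dorsal]; /ʎ/ is [+lateral]; /ŋ, ɲ/ are [+nasal]. The remaining /c, ɥ, k, ɟ, ɣ, x, q/ satisfy [+dorsal], [−lateral], [−nasal].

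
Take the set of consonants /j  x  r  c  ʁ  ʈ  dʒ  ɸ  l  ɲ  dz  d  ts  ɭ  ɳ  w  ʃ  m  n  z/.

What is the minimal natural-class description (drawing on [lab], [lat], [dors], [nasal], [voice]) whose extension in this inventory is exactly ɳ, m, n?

[+nasal, −dors]

The class [+nasal], [−dorsal] has exactly /ɳ, m, n/ as its extension in this inventory. No smaller conjunction from the listed features achieves this: [−dorsal] alone would also admit /r, ʈ, dʒ, ɸ, …/; [+nasal] alone would also admit /ɲ/; and checking the remaining single features turns up none with this extension.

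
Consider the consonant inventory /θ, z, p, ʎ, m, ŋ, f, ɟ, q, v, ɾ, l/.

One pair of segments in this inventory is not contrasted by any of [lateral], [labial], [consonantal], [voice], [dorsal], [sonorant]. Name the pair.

Both /p/ and /f/ are [-lateral], [+labial], [+consonantal], [-voice], [-dorsal], [-sonorant]. Since the list omits [continuant] — which does distinguish the voiceless bilabial stop from the voiceless labiodental fricative — this pair collapses; all other pairs remain distinct.

p, f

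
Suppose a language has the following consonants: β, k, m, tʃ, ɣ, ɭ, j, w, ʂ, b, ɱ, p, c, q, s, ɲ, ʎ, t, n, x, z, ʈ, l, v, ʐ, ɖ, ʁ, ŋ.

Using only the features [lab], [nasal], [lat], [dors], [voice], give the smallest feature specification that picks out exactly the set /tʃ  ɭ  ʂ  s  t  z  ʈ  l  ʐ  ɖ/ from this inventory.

The class [−nasal], [−labial], [−dorsal] has exactly /tʃ, ɭ, ʂ, s, t, z, ʈ, l, ʐ, ɖ/ as its extension in this inventory. No smaller conjunction from the listed features achieves this: [−labial, −dorsal] alone would also admit /n/; [−nasal, −dorsal] alone would also admit /β, b, p, v/; [−nasal, −labial] alone would also admit /k, ɣ, j, c, …/; and checking the remaining two-feature bundles turns up none with this extension.

[−nasal, −lab, −dors]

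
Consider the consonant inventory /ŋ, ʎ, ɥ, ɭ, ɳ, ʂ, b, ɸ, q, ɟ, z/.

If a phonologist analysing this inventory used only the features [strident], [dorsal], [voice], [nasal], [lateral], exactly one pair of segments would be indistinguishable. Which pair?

ɥ, ɟ

On the given features, /ɥ/ and /ɟ/ have an identical profile: [-strident], [+dorsal], [+voice], [-nasal], [-lateral]. No other two segments in the inventory coincide on all 5 features. (They do differ in [sonorant], [continuant], [labial] and [round], which are not among the given features.)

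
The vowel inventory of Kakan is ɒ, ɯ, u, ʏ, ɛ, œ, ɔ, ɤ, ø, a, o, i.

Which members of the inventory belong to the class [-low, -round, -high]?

ɛ, ɤ

Eliminate segments failing any feature: /ɒ, a/ are [+low]; /ɯ, i/ are [+high]; /u, ʏ, œ, ɔ, ø, o/ are [+round]. The remaining /ɛ, ɤ/ satisfy [-low], [-round], [-high].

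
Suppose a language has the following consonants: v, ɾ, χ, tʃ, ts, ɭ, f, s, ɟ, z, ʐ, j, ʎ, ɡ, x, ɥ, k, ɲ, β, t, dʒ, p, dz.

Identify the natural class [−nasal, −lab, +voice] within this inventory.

ɾ, ɭ, ɟ, z, ʐ, j, ʎ, ɡ, dʒ, dz

Eliminate segments failing any feature: /v, f, ɥ, β, p/ are [+labial]; /χ, tʃ, ts, s, x, k, t/ are [−voice]; /ɲ/ is [+nasal]. The remaining /ɾ, ɭ, ɟ, z, ʐ, j, ʎ, ɡ, dʒ, dz/ satisfy [−nasal], [−labial], [+voice].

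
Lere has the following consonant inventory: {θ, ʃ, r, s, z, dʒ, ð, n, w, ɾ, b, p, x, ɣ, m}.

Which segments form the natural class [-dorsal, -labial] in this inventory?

Among the inventory, the [-dorsal] segments are /θ, ʃ, r, s, z, dʒ, ð, n, ɾ, b, p, m/.
Then [-labial] leaves /θ, ʃ, r, s, z, dʒ, ð, n, ɾ/.

θ, ʃ, r, s, z, dʒ, ð, n, ɾ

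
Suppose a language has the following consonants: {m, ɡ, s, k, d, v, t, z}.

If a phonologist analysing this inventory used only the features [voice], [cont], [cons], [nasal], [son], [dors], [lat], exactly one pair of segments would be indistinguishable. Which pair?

v, z

On the given features, /v/ and /z/ have an identical profile: [+voice], [+continuant], [+consonantal], [−nasal], [−sonorant], [−dorsal], [−lateral]. No other two segments in the inventory coincide on all 7 features. (They do differ in [labial] and [coronal], which are not among the given features.)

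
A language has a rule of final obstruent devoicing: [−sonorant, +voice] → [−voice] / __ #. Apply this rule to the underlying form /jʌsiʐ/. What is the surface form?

/ʐ/ satisfies [−sonorant, +voice] and sits in __ #. The [−voice] counterpart of the voiced retroflex fricative is /ʂ/. Other segments in /jʌsiʐ/ either fail the structural description or are not in the environment, so the surface form is [jʌsiʂ].

[jʌsiʂ]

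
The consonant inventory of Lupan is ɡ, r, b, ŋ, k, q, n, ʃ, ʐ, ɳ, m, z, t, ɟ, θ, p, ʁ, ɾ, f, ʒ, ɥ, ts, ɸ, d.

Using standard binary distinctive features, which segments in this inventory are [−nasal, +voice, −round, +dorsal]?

Checking each segment against [−nasal], [+voice], [−round], [+dorsal]: /ɡ/ (voiced velar stop), /ɟ/ (voiced palatal stop), /ʁ/ (voiced uvular fricative) satisfy every feature; every other segment in the inventory fails at least one.

ɡ, ɟ, ʁ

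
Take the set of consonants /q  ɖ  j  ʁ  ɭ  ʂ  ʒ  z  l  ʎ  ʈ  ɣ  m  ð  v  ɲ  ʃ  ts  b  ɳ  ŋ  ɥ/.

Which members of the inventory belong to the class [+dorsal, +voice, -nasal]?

j, ʁ, ʎ, ɣ, ɥ

Checking each segment against [+dorsal], [+voice], [-nasal]: /j/ (palatal glide), /ʁ/ (voiced uvular fricative), /ʎ/ (palatal lateral approximant), /ɣ/ (voiced velar fricative), /ɥ/ (labial-palatal glide) satisfy every feature; every other segment in the inventory fails at least one.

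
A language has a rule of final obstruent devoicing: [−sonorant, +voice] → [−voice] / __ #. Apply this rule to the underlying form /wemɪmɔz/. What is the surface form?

[wemɪmɔs]

/z/ satisfies [−sonorant, +voice] and sits in __ #. The [−voice] counterpart of the voiced alveolar fricative is /s/. Other segments in /wemɪmɔz/ either fail the structural description or are not in the environment, so the surface form is [wemɪmɔs].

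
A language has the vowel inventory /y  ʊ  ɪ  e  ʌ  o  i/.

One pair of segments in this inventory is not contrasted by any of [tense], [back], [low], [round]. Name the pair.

/i/ (high front unrounded tense vowel) and /e/ (mid front unrounded tense vowel) are both [+tense], [−back], [−low], [−round], so none of the listed features separates them. (They do differ in [high], which is not among the given features.) Every other pair in the inventory differs on at least one listed feature.

i, e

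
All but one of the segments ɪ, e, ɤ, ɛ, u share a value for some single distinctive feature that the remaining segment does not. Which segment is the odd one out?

/e, ɪ, ɛ, ɤ/ are all [-round], but /u/ (high back rounded tense vowel) is [+round]. No other single segment can be removed to leave a set sharing one feature value that the removed segment lacks, so /u/ is the odd one out.

u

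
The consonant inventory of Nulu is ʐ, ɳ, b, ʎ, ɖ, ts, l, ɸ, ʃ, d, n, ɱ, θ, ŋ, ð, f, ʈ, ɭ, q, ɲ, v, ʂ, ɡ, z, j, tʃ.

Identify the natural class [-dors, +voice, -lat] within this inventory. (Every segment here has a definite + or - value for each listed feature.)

ʐ, ɳ, b, ɖ, d, n, ɱ, ð, v, z

The [-dorsal] segments are /ʐ, ɳ, b, ɖ, ts, l, ɸ, ʃ, d, n, ɱ, θ, ð, f, ʈ, ɭ, v, ʂ, z, tʃ/.
Then [+voice] gives /ʐ, ɳ, b, ɖ, l, d, n, ɱ, ð, ɭ, v, z/.
Among these, [-lateral] leaves /ʐ, ɳ, b, ɖ, d, n, ɱ, ð, v, z/.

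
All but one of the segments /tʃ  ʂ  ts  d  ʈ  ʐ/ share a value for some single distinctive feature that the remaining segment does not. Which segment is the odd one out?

/ts, ʈ, ʂ, d, ʐ/ are all [−distributed], but /tʃ/ (voiceless postalveolar affricate) is [+distributed]. No other single segment can be removed to leave a set sharing one feature value that the removed segment lacks, so /tʃ/ is the odd one out.

tʃ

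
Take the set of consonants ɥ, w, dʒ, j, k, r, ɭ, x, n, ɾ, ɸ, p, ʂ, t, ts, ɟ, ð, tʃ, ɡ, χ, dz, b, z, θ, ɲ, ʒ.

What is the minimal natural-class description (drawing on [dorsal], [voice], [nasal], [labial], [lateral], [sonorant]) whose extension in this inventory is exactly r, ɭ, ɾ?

The class [+sonorant], [-nasal], [-dorsal] has exactly /r, ɭ, ɾ/ as its extension in this inventory. No smaller conjunction from the listed features achieves this: [-nasal, -dorsal] alone would also admit /dʒ, ɸ, p, ʂ, …/; [+sonorant, -dorsal] alone would also admit /n/; [+sonorant, -nasal] alone would also admit /ɥ, w, j/; and checking the remaining two-feature bundles turns up none with this extension.

[+sonorant, -nasal, -dorsal]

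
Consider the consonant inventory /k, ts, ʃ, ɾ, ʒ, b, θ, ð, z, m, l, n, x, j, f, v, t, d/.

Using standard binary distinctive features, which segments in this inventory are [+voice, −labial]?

ɾ, ʒ, ð, z, l, n, j, d

Checking each segment against [+voice], [−labial]: /ɾ/ (alveolar tap), /ʒ/ (voiced postalveolar fricative), /ð/ (voiced dental fricative), /z/ (voiced alveolar fricative), /l/ (alveolar lateral approximant), /n/ (alveolar nasal), among others, satisfy every feature; every other segment in the inventory fails at least one.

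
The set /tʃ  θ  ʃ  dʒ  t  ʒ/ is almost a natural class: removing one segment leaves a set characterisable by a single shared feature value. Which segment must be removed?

t

The remaining segments after removing /t/ share [+distributed]; /t/ (voiceless alveolar stop) is [−distributed]. For every other candidate removal, the leftover set fails to share any single feature value that the removed segment lacks.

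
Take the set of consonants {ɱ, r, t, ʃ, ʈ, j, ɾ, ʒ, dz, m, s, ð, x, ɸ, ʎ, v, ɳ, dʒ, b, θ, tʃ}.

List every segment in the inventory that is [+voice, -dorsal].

The [+voice] segments are /ɱ, r, j, ɾ, ʒ, dz, m, ð, ʎ, v, ɳ, dʒ, b/.
Intersecting with [-dorsal] leaves /ɱ, r, ɾ, ʒ, dz, m, ð, v, ɳ, dʒ, b/.

ɱ, r, ɾ, ʒ, dz, m, ð, v, ɳ, dʒ, b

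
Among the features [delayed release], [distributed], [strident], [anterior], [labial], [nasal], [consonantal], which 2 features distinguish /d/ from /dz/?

/d/ is the voiced alveolar stop and /dz/ is the voiced alveolar affricate. Both are [−distributed], [+anterior], [−labial], [−nasal], [+consonantal]. /d/ is [−strident] while /dz/ is [+strident]; /d/ is [−delayed release] while /dz/ is [+delayed release], so the distinguishing features are [strident], [delayed release].

[strident], [delayed release]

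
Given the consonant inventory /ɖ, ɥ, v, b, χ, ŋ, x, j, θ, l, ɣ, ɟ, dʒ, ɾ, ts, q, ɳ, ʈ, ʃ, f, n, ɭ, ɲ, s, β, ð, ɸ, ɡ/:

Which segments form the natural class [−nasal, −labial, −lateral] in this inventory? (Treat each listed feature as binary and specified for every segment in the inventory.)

Checking each segment against [−nasal], [−labial], [−lateral]: /ɖ/ (voiced retroflex stop), /χ/ (voiceless uvular fricative), /x/ (voiceless velar fricative), /j/ (palatal glide), /θ/ (voiceless dental fricative), /ɣ/ (voiced velar fricative), among others, satisfy every feature; every other segment in the inventory fails at least one.

ɖ, χ, x, j, θ, ɣ, ɟ, dʒ, ɾ, ts, q, ʈ, ʃ, s, ð, ɡ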